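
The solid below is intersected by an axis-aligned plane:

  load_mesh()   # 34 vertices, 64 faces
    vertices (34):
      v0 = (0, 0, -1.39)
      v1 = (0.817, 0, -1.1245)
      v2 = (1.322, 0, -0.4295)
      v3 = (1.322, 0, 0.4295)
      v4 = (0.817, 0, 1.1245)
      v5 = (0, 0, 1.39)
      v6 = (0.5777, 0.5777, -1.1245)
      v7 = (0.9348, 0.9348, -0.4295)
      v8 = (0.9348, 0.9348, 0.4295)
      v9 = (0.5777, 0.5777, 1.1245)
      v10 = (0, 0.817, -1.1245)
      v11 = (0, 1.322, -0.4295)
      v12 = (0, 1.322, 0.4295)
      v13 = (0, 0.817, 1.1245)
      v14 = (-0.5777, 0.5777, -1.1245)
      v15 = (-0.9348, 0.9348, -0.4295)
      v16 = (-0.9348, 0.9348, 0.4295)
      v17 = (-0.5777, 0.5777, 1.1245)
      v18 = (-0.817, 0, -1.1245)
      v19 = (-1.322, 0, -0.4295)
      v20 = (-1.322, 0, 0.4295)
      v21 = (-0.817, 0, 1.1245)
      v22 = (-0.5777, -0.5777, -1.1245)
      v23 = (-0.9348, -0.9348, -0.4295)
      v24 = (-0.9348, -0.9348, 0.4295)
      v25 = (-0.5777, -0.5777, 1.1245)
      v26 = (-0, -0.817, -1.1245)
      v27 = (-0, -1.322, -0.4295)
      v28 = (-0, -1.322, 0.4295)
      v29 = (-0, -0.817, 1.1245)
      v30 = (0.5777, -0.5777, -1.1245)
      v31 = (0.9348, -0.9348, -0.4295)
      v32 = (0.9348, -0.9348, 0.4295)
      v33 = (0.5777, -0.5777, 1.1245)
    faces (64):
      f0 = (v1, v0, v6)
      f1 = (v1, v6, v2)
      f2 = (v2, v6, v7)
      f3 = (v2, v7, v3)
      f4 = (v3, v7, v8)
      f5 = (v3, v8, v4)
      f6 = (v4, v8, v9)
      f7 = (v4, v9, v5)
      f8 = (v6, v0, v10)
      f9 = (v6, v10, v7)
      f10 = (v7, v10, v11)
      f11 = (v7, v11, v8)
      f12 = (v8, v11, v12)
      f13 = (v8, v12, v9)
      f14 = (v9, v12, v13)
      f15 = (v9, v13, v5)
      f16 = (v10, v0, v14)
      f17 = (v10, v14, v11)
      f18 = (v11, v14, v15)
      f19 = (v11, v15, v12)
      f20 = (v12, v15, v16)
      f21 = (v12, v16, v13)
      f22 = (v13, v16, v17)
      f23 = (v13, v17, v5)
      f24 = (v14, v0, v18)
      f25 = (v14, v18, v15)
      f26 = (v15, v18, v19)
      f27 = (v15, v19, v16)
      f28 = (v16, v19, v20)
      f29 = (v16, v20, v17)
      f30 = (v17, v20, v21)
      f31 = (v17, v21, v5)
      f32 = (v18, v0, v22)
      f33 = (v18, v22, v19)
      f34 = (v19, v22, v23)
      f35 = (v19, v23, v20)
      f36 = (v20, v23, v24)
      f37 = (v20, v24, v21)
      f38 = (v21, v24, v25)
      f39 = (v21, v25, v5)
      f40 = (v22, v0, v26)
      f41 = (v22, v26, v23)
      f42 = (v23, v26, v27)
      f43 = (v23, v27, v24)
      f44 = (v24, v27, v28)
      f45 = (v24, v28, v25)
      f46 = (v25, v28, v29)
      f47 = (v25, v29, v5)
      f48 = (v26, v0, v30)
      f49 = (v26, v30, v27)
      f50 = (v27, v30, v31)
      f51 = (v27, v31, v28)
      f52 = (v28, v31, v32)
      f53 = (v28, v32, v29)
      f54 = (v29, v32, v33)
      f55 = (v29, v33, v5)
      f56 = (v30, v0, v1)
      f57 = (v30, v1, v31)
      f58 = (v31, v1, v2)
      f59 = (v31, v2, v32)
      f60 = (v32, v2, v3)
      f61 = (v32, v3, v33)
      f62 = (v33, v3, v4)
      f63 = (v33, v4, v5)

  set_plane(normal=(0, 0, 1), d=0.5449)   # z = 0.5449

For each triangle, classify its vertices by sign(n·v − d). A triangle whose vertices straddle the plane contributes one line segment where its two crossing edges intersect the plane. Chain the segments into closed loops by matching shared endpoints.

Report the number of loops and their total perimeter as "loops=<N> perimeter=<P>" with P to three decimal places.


Straddling triangles (16 of 64):
  (v3,v8,v4) [--+] → (0.91524, 0.779583, 0.5449)–(1.23815, 0, 0.5449)  len=0.8438
  (v4,v8,v9) [+-+] → (0.91524, 0.779583, 0.5449)–(0.875506, 0.875506, 0.5449)  len=0.1038
  (v8,v12,v9) [--+] → (0.0959231, 1.19841, 0.5449)–(0.875506, 0.875506, 0.5449)  len=0.8438
  (v9,v12,v13) [+-+] → (0.0959231, 1.19841, 0.5449)–(0, 1.23815, 0.5449)  len=0.1038
  (v12,v16,v13) [--+] → (-0.779583, 0.91524, 0.5449)–(0, 1.23815, 0.5449)  len=0.8438
  (v13,v16,v17) [+-+] → (-0.779583, 0.91524, 0.5449)–(-0.875506, 0.875506, 0.5449)  len=0.1038
  (v16,v20,v17) [--+] → (-1.19841, 0.0959231, 0.5449)–(-0.875506, 0.875506, 0.5449)  len=0.8438
  (v17,v20,v21) [+-+] → (-1.19841, 0.0959231, 0.5449)–(-1.23815, 0, 0.5449)  len=0.1038
  (v20,v24,v21) [--+] → (-0.91524, -0.779583, 0.5449)–(-1.23815, 0, 0.5449)  len=0.8438
  (v21,v24,v25) [+-+] → (-0.91524, -0.779583, 0.5449)–(-0.875506, -0.875506, 0.5449)  len=0.1038
  (v24,v28,v25) [--+] → (-0.0959231, -1.19841, 0.5449)–(-0.875506, -0.875506, 0.5449)  len=0.8438
  (v25,v28,v29) [+-+] → (-0.0959231, -1.19841, 0.5449)–(0, -1.23815, 0.5449)  len=0.1038
  (v28,v32,v29) [--+] → (0.779583, -0.91524, 0.5449)–(0, -1.23815, 0.5449)  len=0.8438
  (v29,v32,v33) [+-+] → (0.779583, -0.91524, 0.5449)–(0.875506, -0.875506, 0.5449)  len=0.1038
  (v32,v3,v33) [--+] → (1.19841, -0.0959231, 0.5449)–(0.875506, -0.875506, 0.5449)  len=0.8438
  (v33,v3,v4) [+-+] → (1.19841, -0.0959231, 0.5449)–(1.23815, 0, 0.5449)  len=0.1038

Chained into 1 loop(s):
  loop 1: 16 segments, perimeter = 7.5811
Total perimeter = 7.581

loops=1 perimeter=7.581


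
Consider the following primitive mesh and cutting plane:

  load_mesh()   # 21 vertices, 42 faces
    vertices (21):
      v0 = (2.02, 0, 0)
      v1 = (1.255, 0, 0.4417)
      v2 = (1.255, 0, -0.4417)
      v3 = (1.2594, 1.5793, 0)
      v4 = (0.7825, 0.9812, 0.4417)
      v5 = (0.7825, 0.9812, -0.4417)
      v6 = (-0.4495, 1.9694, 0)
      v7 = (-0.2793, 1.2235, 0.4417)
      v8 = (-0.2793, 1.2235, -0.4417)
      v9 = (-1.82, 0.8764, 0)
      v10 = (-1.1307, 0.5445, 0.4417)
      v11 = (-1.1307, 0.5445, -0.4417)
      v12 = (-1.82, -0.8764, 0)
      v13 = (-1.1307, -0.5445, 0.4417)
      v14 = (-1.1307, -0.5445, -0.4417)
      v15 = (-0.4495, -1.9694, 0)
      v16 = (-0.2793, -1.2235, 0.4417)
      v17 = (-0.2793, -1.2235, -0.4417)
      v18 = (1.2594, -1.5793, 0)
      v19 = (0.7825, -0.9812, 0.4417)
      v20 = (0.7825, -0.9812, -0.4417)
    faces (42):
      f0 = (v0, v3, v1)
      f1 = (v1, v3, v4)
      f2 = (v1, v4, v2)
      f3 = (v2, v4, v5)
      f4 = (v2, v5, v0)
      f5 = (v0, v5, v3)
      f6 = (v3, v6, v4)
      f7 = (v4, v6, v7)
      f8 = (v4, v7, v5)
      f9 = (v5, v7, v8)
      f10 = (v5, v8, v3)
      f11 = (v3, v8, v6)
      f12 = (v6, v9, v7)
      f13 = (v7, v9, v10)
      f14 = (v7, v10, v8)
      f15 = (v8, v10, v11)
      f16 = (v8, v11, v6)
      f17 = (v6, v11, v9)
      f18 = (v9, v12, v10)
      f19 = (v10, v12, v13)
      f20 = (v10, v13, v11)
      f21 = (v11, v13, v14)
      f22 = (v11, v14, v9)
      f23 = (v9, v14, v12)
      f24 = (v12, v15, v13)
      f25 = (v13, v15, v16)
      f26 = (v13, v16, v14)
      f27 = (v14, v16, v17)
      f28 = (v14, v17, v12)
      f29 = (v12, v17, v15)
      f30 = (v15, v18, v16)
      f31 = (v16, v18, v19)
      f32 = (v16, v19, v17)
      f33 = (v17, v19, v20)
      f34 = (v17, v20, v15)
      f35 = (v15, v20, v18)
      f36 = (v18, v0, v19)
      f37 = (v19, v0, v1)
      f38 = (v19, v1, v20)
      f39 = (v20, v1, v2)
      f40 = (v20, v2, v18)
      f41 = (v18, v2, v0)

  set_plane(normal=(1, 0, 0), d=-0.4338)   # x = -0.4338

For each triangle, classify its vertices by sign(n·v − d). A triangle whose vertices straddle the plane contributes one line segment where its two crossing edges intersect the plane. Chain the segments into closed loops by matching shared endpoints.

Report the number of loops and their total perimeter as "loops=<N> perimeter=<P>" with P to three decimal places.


Straddling triangles (16 of 42):
  (v3,v6,v4) [+-+] → (-0.4338, 1.96582, 0)–(-0.4338, 1.95681, 0.00562881)  len=0.0106
  (v4,v6,v7) [+-+] → (-0.4338, 1.95681, 0.00562881)–(-0.4338, 1.90059, 0.0407444)  len=0.0663
  (v3,v8,v6) [++-] → (-0.4338, 1.90059, -0.0407444)–(-0.4338, 1.96582, 0)  len=0.0769
  (v6,v9,v7) [--+] → (-0.4338, 1.18869, 0.397407)–(-0.4338, 1.90059, 0.0407444)  len=0.7962
  (v7,v9,v10) [+--] → (-0.4338, 1.18869, 0.397407)–(-0.4338, 1.10028, 0.4417)  len=0.0989
  (v7,v10,v8) [+-+] → (-0.4338, 1.10028, 0.4417)–(-0.4338, 1.10028, -0.281393)  len=0.7231
  (v8,v10,v11) [+--] → (-0.4338, 1.10028, -0.281393)–(-0.4338, 1.10028, -0.4417)  len=0.1603
  (v8,v11,v6) [+--] → (-0.4338, 1.10028, -0.4417)–(-0.4338, 1.90059, -0.0407444)  len=0.8951
  (v13,v15,v16) [--+] → (-0.4338, -1.90059, 0.0407444)–(-0.4338, -1.10028, 0.4417)  len=0.8951
  (v13,v16,v14) [-+-] → (-0.4338, -1.10028, 0.4417)–(-0.4338, -1.10028, 0.281393)  len=0.1603
  (v14,v16,v17) [-++] → (-0.4338, -1.10028, 0.281393)–(-0.4338, -1.10028, -0.4417)  len=0.7231
  (v14,v17,v12) [-+-] → (-0.4338, -1.10028, -0.4417)–(-0.4338, -1.18869, -0.397407)  len=0.0989
  (v12,v17,v15) [-+-] → (-0.4338, -1.18869, -0.397407)–(-0.4338, -1.90059, -0.0407444)  len=0.7962
  (v15,v18,v16) [-++] → (-0.4338, -1.96582, 0)–(-0.4338, -1.90059, 0.0407444)  len=0.0769
  (v17,v20,v15) [++-] → (-0.4338, -1.95681, -0.00562881)–(-0.4338, -1.90059, -0.0407444)  len=0.0663
  (v15,v20,v18) [-++] → (-0.4338, -1.95681, -0.00562881)–(-0.4338, -1.96582, 0)  len=0.0106

Chained into 2 loop(s):
  loop 1: 8 segments, perimeter = 2.8275
  loop 2: 8 segments, perimeter = 2.8275
Total perimeter = 5.655

loops=2 perimeter=5.655


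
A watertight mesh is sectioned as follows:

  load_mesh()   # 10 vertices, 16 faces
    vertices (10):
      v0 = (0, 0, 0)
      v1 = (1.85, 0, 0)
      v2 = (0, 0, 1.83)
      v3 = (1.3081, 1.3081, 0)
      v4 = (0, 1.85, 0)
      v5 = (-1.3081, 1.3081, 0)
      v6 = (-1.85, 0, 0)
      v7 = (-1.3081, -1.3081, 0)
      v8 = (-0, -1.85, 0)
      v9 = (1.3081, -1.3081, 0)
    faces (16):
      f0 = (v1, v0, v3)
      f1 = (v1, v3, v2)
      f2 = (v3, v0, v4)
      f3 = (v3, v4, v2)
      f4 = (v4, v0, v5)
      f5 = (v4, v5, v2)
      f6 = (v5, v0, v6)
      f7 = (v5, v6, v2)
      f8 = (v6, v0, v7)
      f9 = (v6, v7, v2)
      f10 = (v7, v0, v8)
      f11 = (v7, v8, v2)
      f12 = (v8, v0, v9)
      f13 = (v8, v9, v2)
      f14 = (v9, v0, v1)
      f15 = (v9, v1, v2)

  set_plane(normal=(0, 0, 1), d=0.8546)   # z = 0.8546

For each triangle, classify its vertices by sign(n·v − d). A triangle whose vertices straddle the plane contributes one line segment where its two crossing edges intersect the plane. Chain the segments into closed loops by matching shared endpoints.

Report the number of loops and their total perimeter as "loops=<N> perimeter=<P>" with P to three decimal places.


Straddling triangles (8 of 16):
  (v1,v3,v2) [--+] → (0.697224, 0.697224, 0.8546)–(0.98606, 0, 0.8546)  len=0.7547
  (v3,v4,v2) [--+] → (0, 0.98606, 0.8546)–(0.697224, 0.697224, 0.8546)  len=0.7547
  (v4,v5,v2) [--+] → (-0.697224, 0.697224, 0.8546)–(0, 0.98606, 0.8546)  len=0.7547
  (v5,v6,v2) [--+] → (-0.98606, 0, 0.8546)–(-0.697224, 0.697224, 0.8546)  len=0.7547
  (v6,v7,v2) [--+] → (-0.697224, -0.697224, 0.8546)–(-0.98606, 0, 0.8546)  len=0.7547
  (v7,v8,v2) [--+] → (0, -0.98606, 0.8546)–(-0.697224, -0.697224, 0.8546)  len=0.7547
  (v8,v9,v2) [--+] → (0.697224, -0.697224, 0.8546)–(0, -0.98606, 0.8546)  len=0.7547
  (v9,v1,v2) [--+] → (0.98606, 0, 0.8546)–(0.697224, -0.697224, 0.8546)  len=0.7547

Chained into 1 loop(s):
  loop 1: 8 segments, perimeter = 6.0375
Total perimeter = 6.037

loops=1 perimeter=6.037


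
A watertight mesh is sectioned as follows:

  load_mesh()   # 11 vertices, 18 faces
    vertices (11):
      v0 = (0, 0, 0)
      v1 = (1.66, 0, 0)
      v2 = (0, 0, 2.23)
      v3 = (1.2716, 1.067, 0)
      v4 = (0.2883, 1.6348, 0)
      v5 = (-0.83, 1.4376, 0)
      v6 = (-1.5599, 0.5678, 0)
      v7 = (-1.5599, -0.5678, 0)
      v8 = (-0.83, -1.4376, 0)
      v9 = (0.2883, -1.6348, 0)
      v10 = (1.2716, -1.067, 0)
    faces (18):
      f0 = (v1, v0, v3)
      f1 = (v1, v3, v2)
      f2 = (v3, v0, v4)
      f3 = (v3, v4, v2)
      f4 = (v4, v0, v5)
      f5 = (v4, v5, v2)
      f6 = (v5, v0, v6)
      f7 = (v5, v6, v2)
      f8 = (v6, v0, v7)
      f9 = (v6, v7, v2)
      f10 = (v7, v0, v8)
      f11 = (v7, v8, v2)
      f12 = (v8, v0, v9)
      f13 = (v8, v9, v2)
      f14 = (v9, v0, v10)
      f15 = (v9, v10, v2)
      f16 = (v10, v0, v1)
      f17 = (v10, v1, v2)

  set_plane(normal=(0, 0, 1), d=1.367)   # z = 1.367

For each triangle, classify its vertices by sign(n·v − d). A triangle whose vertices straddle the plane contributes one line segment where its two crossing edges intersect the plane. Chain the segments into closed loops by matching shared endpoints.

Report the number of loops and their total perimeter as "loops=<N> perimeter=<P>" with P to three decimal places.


loops=1 perimeter=3.955

Straddling triangles (9 of 18):
  (v1,v3,v2) [--+] → (0.492103, 0.412924, 1.367)–(0.642413, 0, 1.367)  len=0.4394
  (v3,v4,v2) [--+] → (0.111571, 0.63266, 1.367)–(0.492103, 0.412924, 1.367)  len=0.4394
  (v4,v5,v2) [--+] → (-0.321206, 0.556345, 1.367)–(0.111571, 0.63266, 1.367)  len=0.4395
  (v5,v6,v2) [--+] → (-0.603674, 0.219736, 1.367)–(-0.321206, 0.556345, 1.367)  len=0.4394
  (v6,v7,v2) [--+] → (-0.603674, -0.219736, 1.367)–(-0.603674, 0.219736, 1.367)  len=0.4395
  (v7,v8,v2) [--+] → (-0.321206, -0.556345, 1.367)–(-0.603674, -0.219736, 1.367)  len=0.4394
  (v8,v9,v2) [--+] → (0.111571, -0.63266, 1.367)–(-0.321206, -0.556345, 1.367)  len=0.4395
  (v9,v10,v2) [--+] → (0.492103, -0.412924, 1.367)–(0.111571, -0.63266, 1.367)  len=0.4394
  (v10,v1,v2) [--+] → (0.642413, 0, 1.367)–(0.492103, -0.412924, 1.367)  len=0.4394

Chained into 1 loop(s):
  loop 1: 9 segments, perimeter = 3.9549
Total perimeter = 3.955


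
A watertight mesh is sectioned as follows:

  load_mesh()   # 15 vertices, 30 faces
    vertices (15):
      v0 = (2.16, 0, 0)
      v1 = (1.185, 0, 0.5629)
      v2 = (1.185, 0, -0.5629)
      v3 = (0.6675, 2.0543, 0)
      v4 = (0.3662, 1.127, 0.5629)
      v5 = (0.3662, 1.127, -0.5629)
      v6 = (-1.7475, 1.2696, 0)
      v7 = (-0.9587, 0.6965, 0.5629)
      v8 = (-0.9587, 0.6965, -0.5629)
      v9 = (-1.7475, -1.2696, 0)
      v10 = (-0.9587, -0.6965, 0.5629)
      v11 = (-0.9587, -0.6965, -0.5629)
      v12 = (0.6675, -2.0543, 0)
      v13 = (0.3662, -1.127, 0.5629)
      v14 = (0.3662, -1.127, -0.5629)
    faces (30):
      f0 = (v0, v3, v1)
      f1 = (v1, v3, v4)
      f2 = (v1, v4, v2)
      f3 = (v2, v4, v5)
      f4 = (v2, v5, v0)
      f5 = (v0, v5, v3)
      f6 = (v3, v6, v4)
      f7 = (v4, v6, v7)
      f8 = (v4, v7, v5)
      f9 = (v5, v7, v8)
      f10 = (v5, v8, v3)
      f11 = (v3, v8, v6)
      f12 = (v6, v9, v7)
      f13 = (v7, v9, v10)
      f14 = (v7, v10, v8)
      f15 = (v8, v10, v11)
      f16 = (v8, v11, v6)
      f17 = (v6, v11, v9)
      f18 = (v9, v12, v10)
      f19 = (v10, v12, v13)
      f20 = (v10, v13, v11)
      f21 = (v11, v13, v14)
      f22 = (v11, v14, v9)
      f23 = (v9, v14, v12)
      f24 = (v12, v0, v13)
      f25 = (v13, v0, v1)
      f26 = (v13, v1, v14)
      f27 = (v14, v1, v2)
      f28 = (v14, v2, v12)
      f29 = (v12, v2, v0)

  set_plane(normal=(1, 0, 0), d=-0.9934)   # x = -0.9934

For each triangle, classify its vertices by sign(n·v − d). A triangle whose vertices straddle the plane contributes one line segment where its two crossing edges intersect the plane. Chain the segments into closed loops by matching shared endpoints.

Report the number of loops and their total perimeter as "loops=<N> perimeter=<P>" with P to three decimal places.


Straddling triangles (10 of 30):
  (v3,v6,v4) [+-+] → (-0.9934, 1.51463, 0)–(-0.9934, 1.21872, 0.200825)  len=0.3576
  (v4,v6,v7) [+-+] → (-0.9934, 1.21872, 0.200825)–(-0.9934, 0.721711, 0.538138)  len=0.6007
  (v3,v8,v6) [++-] → (-0.9934, 0.721711, -0.538138)–(-0.9934, 1.51463, 0)  len=0.9583
  (v6,v9,v7) [--+] → (-0.9934, 0.61001, 0.538138)–(-0.9934, 0.721711, 0.538138)  len=0.1117
  (v7,v9,v10) [+-+] → (-0.9934, 0.61001, 0.538138)–(-0.9934, -0.721711, 0.538138)  len=1.3317
  (v8,v11,v6) [++-] → (-0.9934, -0.61001, -0.538138)–(-0.9934, 0.721711, -0.538138)  len=1.3317
  (v6,v11,v9) [-+-] → (-0.9934, -0.61001, -0.538138)–(-0.9934, -0.721711, -0.538138)  len=0.1117
  (v9,v12,v10) [-++] → (-0.9934, -1.51463, 0)–(-0.9934, -0.721711, 0.538138)  len=0.9583
  (v11,v14,v9) [++-] → (-0.9934, -1.21872, -0.200825)–(-0.9934, -0.721711, -0.538138)  len=0.6007
  (v9,v14,v12) [-++] → (-0.9934, -1.21872, -0.200825)–(-0.9934, -1.51463, 0)  len=0.3576

Chained into 1 loop(s):
  loop 1: 10 segments, perimeter = 6.7200
Total perimeter = 6.720

loops=1 perimeter=6.720


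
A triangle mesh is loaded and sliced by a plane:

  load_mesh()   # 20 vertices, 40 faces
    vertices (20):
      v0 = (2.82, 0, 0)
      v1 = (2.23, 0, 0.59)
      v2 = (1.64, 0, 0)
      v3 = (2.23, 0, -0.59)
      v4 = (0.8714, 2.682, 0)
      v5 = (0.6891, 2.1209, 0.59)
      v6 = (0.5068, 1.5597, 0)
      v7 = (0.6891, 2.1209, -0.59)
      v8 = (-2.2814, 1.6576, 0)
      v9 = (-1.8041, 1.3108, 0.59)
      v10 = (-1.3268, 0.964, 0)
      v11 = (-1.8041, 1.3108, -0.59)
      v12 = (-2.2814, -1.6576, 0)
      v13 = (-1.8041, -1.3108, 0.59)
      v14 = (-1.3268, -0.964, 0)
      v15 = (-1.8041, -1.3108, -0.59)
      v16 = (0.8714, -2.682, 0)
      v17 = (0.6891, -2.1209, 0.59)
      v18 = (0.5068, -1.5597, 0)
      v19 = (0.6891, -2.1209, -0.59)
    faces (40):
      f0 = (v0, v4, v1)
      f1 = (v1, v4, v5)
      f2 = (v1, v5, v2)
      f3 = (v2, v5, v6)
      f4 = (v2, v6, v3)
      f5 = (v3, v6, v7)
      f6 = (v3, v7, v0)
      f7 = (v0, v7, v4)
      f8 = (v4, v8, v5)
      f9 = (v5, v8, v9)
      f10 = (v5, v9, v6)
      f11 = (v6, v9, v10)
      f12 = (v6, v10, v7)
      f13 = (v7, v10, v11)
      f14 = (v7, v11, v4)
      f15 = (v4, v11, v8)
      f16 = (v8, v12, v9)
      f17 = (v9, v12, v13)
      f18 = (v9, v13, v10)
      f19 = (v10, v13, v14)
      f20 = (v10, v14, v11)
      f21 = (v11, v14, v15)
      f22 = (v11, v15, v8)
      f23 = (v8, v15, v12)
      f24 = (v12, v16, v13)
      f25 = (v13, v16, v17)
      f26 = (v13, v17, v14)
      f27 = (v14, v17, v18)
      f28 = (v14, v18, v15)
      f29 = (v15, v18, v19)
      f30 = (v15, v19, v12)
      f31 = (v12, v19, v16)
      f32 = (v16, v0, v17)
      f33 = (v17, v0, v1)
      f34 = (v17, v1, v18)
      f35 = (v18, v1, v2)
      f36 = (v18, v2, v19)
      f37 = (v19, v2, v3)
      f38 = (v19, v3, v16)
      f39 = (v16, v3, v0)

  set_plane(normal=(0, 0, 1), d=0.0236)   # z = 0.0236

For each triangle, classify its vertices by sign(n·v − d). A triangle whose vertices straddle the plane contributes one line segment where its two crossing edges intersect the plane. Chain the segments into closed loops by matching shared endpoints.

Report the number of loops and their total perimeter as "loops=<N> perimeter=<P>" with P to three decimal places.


Straddling triangles (20 of 40):
  (v0,v4,v1) [--+] → (0.925744, 2.57472, 0.0236)–(2.7964, 0, 0.0236)  len=3.1825
  (v1,v4,v5) [+-+] → (0.925744, 2.57472, 0.0236)–(0.864108, 2.65956, 0.0236)  len=0.1049
  (v1,v5,v2) [++-] → (1.60196, 0.084836, 0.0236)–(1.6636, 0, 0.0236)  len=0.1049
  (v2,v5,v6) [-+-] → (1.60196, 0.084836, 0.0236)–(0.514092, 1.58215, 0.0236)  len=1.8508
  (v4,v8,v5) [--+] → (-2.16258, 1.67613, 0.0236)–(0.864108, 2.65956, 0.0236)  len=3.1824
  (v5,v8,v9) [+-+] → (-2.16258, 1.67613, 0.0236)–(-2.26231, 1.64373, 0.0236)  len=0.1049
  (v5,v9,v6) [++-] → (0.414364, 1.54974, 0.0236)–(0.514092, 1.58215, 0.0236)  len=0.1049
  (v6,v9,v10) [-+-] → (0.414364, 1.54974, 0.0236)–(-1.34589, 0.977872, 0.0236)  len=1.8508
  (v8,v12,v9) [--+] → (-2.26231, -1.53886, 0.0236)–(-2.26231, 1.64373, 0.0236)  len=3.1826
  (v9,v12,v13) [+-+] → (-2.26231, -1.53886, 0.0236)–(-2.26231, -1.64373, 0.0236)  len=0.1049
  (v9,v13,v10) [++-] → (-1.34589, 0.873008, 0.0236)–(-1.34589, 0.977872, 0.0236)  len=0.1049
  (v10,v13,v14) [-+-] → (-1.34589, 0.873008, 0.0236)–(-1.34589, -0.977872, 0.0236)  len=1.8509
  (v12,v16,v13) [--+] → (0.76438, -2.62715, 0.0236)–(-2.26231, -1.64373, 0.0236)  len=3.1824
  (v13,v16,v17) [+-+] → (0.76438, -2.62715, 0.0236)–(0.864108, -2.65956, 0.0236)  len=0.1049
  (v13,v17,v14) [++-] → (-1.24616, -1.01028, 0.0236)–(-1.34589, -0.977872, 0.0236)  len=0.1049
  (v14,v17,v18) [-+-] → (-1.24616, -1.01028, 0.0236)–(0.514092, -1.58215, 0.0236)  len=1.8508
  (v16,v0,v17) [--+] → (2.73476, -0.084836, 0.0236)–(0.864108, -2.65956, 0.0236)  len=3.1825
  (v17,v0,v1) [+-+] → (2.73476, -0.084836, 0.0236)–(2.7964, 0, 0.0236)  len=0.1049
  (v17,v1,v18) [++-] → (0.575728, -1.49731, 0.0236)–(0.514092, -1.58215, 0.0236)  len=0.1049
  (v18,v1,v2) [-+-] → (0.575728, -1.49731, 0.0236)–(1.6636, 0, 0.0236)  len=1.8508

Chained into 2 loop(s):
  loop 1: 10 segments, perimeter = 16.4369
  loop 2: 10 segments, perimeter = 9.7784
Total perimeter = 26.215

loops=2 perimeter=26.215


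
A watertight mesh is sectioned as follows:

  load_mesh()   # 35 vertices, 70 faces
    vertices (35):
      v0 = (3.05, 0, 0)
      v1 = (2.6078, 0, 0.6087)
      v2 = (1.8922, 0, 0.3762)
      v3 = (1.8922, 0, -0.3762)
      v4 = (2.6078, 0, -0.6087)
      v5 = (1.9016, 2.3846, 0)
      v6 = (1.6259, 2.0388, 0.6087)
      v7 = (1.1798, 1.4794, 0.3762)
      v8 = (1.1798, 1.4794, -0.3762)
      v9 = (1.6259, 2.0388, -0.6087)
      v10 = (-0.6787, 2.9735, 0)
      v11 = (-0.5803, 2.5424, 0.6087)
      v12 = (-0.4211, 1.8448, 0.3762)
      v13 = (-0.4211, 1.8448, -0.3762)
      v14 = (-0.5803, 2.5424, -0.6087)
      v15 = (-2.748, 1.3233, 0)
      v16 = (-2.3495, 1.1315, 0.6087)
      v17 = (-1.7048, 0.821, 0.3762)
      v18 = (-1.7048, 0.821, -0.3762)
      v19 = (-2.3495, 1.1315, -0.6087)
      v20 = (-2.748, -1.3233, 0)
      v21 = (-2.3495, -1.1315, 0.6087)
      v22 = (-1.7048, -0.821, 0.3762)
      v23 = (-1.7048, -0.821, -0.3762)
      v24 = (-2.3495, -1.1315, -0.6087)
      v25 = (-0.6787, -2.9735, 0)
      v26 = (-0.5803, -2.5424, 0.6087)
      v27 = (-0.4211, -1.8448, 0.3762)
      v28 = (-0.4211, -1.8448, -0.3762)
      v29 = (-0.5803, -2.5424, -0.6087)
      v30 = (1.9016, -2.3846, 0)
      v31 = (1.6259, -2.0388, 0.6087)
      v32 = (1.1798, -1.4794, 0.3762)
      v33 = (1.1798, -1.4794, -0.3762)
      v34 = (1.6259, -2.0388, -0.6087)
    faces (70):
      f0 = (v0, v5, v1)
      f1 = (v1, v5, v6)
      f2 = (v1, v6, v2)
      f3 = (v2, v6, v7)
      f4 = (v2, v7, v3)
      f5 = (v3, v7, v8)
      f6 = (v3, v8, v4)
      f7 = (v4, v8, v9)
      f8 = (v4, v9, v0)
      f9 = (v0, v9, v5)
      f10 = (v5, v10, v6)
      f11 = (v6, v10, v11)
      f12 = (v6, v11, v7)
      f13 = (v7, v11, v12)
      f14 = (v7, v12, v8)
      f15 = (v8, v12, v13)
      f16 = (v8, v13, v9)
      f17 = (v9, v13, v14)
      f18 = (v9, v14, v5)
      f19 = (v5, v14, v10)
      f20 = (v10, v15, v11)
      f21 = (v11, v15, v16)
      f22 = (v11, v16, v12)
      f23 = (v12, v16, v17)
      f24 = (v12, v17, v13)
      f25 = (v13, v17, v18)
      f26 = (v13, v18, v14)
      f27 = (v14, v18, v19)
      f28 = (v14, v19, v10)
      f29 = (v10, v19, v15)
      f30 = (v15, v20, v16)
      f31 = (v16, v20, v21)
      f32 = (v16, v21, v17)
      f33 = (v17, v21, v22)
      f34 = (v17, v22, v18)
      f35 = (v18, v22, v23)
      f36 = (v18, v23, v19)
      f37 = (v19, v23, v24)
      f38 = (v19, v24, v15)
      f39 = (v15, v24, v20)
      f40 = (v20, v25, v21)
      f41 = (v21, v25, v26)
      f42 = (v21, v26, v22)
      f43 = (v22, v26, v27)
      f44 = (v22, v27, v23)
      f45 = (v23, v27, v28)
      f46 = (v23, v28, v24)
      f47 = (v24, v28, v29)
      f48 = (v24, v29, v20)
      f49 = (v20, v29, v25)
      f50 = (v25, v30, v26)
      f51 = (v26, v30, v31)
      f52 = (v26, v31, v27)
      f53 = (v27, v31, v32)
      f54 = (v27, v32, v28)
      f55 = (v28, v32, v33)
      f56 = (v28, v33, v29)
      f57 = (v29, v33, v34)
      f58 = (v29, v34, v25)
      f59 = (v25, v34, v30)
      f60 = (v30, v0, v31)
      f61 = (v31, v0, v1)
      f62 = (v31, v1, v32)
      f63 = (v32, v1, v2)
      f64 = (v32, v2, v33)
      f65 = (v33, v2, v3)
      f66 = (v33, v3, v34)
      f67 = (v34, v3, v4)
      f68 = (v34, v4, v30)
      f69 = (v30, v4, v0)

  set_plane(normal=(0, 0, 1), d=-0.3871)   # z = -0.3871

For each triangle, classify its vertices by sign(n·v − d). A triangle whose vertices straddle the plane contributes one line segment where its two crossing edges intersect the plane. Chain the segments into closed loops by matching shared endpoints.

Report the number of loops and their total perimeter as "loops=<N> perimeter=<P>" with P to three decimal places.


Straddling triangles (28 of 70):
  (v3,v8,v4) [++-] → (1.24675, 1.41004, -0.3871)–(1.92575, 0, -0.3871)  len=1.5650
  (v4,v8,v9) [-+-] → (1.24675, 1.41004, -0.3871)–(1.20071, 1.50563, -0.3871)  len=0.1061
  (v4,v9,v0) [--+] → (2.14435, 1.29657, -0.3871)–(2.76878, 0, -0.3871)  len=1.4391
  (v0,v9,v5) [+-+] → (2.14435, 1.29657, -0.3871)–(1.72627, 2.16469, -0.3871)  len=0.9636
  (v8,v13,v9) [++-] → (-0.325133, 1.8539, -0.3871)–(1.20071, 1.50563, -0.3871)  len=1.5651
  (v9,v13,v14) [-+-] → (-0.325133, 1.8539, -0.3871)–(-0.428564, 1.8775, -0.3871)  len=0.1061
  (v9,v14,v5) [--+] → (0.323247, 2.48495, -0.3871)–(1.72627, 2.16469, -0.3871)  len=1.4391
  (v5,v14,v10) [+-+] → (0.323247, 2.48495, -0.3871)–(-0.616123, 2.69934, -0.3871)  len=0.9635
  (v13,v18,v14) [++-] → (-1.65208, 0.901702, -0.3871)–(-0.428564, 1.8775, -0.3871)  len=1.5650
  (v14,v18,v19) [-+-] → (-1.65208, 0.901702, -0.3871)–(-1.73502, 0.835557, -0.3871)  len=0.1061
  (v14,v19,v10) [--+] → (-1.74124, 1.80209, -0.3871)–(-0.616123, 2.69934, -0.3871)  len=1.4391
  (v10,v19,v15) [+-+] → (-1.74124, 1.80209, -0.3871)–(-2.49458, 1.20133, -0.3871)  len=0.9636
  (v18,v23,v19) [++-] → (-1.73502, -0.729463, -0.3871)–(-1.73502, 0.835557, -0.3871)  len=1.5650
  (v19,v23,v24) [-+-] → (-1.73502, -0.729463, -0.3871)–(-1.73502, -0.835557, -0.3871)  len=0.1061
  (v19,v24,v15) [--+] → (-2.49458, -0.237819, -0.3871)–(-2.49458, 1.20133, -0.3871)  len=1.4391
  (v15,v24,v20) [+-+] → (-2.49458, -0.237819, -0.3871)–(-2.49458, -1.20133, -0.3871)  len=0.9635
  (v23,v28,v24) [++-] → (-0.511507, -1.81136, -0.3871)–(-1.73502, -0.835557, -0.3871)  len=1.5650
  (v24,v28,v29) [-+-] → (-0.511507, -1.81136, -0.3871)–(-0.428564, -1.8775, -0.3871)  len=0.1061
  (v24,v29,v20) [--+] → (-1.36946, -2.09858, -0.3871)–(-2.49458, -1.20133, -0.3871)  len=1.4391
  (v20,v29,v25) [+-+] → (-1.36946, -2.09858, -0.3871)–(-0.616123, -2.69934, -0.3871)  len=0.9636
  (v28,v33,v29) [++-] → (1.09728, -1.52924, -0.3871)–(-0.428564, -1.8775, -0.3871)  len=1.5651
  (v29,v33,v34) [-+-] → (1.09728, -1.52924, -0.3871)–(1.20071, -1.50563, -0.3871)  len=0.1061
  (v29,v34,v25) [--+] → (0.7869, -2.37908, -0.3871)–(-0.616123, -2.69934, -0.3871)  len=1.4391
  (v25,v34,v30) [+-+] → (0.7869, -2.37908, -0.3871)–(1.72627, -2.16469, -0.3871)  len=0.9635
  (v33,v3,v34) [++-] → (1.87972, -0.0955825, -0.3871)–(1.20071, -1.50563, -0.3871)  len=1.5650
  (v34,v3,v4) [-+-] → (1.87972, -0.0955825, -0.3871)–(1.92575, 0, -0.3871)  len=0.1061
  (v34,v4,v30) [--+] → (2.3507, -0.868124, -0.3871)–(1.72627, -2.16469, -0.3871)  len=1.4391
  (v30,v4,v0) [+-+] → (2.3507, -0.868124, -0.3871)–(2.76878, 0, -0.3871)  len=0.9636

Chained into 2 loop(s):
  loop 1: 14 segments, perimeter = 11.6978
  loop 2: 14 segments, perimeter = 16.8185
Total perimeter = 28.516

loops=2 perimeter=28.516


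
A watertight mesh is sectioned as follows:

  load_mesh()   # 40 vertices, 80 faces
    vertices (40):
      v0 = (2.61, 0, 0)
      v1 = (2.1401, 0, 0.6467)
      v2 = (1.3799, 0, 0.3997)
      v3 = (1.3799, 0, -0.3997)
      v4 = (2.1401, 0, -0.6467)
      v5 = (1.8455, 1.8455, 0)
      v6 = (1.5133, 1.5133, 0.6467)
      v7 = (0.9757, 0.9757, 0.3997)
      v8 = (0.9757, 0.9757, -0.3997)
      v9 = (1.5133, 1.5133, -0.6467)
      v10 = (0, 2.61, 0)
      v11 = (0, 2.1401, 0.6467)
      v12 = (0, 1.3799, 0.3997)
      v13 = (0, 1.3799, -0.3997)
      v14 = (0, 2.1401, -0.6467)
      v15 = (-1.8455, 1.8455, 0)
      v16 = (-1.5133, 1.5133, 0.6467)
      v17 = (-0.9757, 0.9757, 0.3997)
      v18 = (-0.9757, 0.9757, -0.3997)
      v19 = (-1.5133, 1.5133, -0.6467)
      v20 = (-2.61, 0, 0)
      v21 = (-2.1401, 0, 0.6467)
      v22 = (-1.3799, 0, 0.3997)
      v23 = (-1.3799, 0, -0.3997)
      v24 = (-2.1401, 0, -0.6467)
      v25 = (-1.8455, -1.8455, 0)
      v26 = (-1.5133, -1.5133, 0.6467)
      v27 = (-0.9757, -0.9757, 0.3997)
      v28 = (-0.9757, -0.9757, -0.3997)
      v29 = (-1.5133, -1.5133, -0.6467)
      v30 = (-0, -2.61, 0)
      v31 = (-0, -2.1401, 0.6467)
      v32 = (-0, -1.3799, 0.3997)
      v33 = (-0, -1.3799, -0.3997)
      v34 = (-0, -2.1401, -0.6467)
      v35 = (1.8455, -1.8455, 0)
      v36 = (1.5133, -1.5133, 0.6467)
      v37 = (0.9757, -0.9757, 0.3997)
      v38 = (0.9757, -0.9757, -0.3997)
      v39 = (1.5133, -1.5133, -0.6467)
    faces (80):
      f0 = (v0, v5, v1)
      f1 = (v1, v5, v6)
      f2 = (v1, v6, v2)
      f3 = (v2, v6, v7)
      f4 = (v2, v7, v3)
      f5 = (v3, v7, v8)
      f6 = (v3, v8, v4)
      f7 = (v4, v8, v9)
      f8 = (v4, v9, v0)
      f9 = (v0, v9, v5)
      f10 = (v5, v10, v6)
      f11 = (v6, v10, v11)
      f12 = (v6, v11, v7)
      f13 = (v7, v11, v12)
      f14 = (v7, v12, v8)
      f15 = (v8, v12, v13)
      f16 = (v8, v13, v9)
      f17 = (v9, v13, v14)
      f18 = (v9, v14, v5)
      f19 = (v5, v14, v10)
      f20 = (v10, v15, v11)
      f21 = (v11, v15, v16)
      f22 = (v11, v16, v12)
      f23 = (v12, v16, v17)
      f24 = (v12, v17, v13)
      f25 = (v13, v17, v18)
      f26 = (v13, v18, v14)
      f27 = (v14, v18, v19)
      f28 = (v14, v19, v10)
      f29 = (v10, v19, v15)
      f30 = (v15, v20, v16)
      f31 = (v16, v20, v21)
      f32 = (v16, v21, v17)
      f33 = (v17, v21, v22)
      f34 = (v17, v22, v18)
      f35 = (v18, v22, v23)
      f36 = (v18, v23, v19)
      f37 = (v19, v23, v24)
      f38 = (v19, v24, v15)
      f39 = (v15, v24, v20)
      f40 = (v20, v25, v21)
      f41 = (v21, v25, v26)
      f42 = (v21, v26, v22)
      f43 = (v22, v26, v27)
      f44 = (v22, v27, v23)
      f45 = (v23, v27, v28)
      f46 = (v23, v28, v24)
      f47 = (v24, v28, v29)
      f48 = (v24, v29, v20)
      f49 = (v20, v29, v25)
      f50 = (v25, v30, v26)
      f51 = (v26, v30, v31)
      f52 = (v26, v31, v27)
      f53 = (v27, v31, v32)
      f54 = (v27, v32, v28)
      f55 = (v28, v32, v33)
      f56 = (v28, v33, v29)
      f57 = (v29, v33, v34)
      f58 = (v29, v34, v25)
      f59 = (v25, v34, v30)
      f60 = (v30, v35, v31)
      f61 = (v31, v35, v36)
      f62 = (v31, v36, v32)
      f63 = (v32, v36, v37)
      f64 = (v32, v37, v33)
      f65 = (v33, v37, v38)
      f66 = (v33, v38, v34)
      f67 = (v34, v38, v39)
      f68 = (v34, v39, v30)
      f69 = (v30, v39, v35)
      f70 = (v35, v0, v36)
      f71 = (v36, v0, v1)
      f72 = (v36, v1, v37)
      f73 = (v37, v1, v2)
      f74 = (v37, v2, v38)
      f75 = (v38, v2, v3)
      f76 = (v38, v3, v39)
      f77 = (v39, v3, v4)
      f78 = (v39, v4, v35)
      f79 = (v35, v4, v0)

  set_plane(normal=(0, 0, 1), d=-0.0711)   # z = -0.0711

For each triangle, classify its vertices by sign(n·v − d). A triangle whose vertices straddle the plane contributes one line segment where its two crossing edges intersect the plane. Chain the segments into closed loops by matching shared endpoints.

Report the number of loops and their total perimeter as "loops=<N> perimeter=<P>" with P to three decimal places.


loops=2 perimeter=24.113

Straddling triangles (32 of 80):
  (v2,v7,v3) [++-] → (1.21375, 0.40107, -0.0711)–(1.3799, 0, -0.0711)  len=0.4341
  (v3,v7,v8) [-+-] → (1.21375, 0.40107, -0.0711)–(0.9757, 0.9757, -0.0711)  len=0.6220
  (v4,v9,v0) [--+] → (2.48943, 0.166376, -0.0711)–(2.55834, 0, -0.0711)  len=0.1801
  (v0,v9,v5) [+-+] → (2.48943, 0.166376, -0.0711)–(1.80898, 1.80898, -0.0711)  len=1.7780
  (v7,v12,v8) [++-] → (0.57463, 1.14185, -0.0711)–(0.9757, 0.9757, -0.0711)  len=0.4341
  (v8,v12,v13) [-+-] → (0.57463, 1.14185, -0.0711)–(0, 1.3799, -0.0711)  len=0.6220
  (v9,v14,v5) [--+] → (1.6426, 1.87789, -0.0711)–(1.80898, 1.80898, -0.0711)  len=0.1801
  (v5,v14,v10) [+-+] → (1.6426, 1.87789, -0.0711)–(0, 2.55834, -0.0711)  len=1.7780
  (v12,v17,v13) [++-] → (-0.40107, 1.21375, -0.0711)–(0, 1.3799, -0.0711)  len=0.4341
  (v13,v17,v18) [-+-] → (-0.40107, 1.21375, -0.0711)–(-0.9757, 0.9757, -0.0711)  len=0.6220
  (v14,v19,v10) [--+] → (-0.166376, 2.48943, -0.0711)–(0, 2.55834, -0.0711)  len=0.1801
  (v10,v19,v15) [+-+] → (-0.166376, 2.48943, -0.0711)–(-1.80898, 1.80898, -0.0711)  len=1.7780
  (v17,v22,v18) [++-] → (-1.14185, 0.57463, -0.0711)–(-0.9757, 0.9757, -0.0711)  len=0.4341
  (v18,v22,v23) [-+-] → (-1.14185, 0.57463, -0.0711)–(-1.3799, 0, -0.0711)  len=0.6220
  (v19,v24,v15) [--+] → (-1.87789, 1.6426, -0.0711)–(-1.80898, 1.80898, -0.0711)  len=0.1801
  (v15,v24,v20) [+-+] → (-1.87789, 1.6426, -0.0711)–(-2.55834, 0, -0.0711)  len=1.7780
  (v22,v27,v23) [++-] → (-1.21375, -0.40107, -0.0711)–(-1.3799, 0, -0.0711)  len=0.4341
  (v23,v27,v28) [-+-] → (-1.21375, -0.40107, -0.0711)–(-0.9757, -0.9757, -0.0711)  len=0.6220
  (v24,v29,v20) [--+] → (-2.48943, -0.166376, -0.0711)–(-2.55834, 0, -0.0711)  len=0.1801
  (v20,v29,v25) [+-+] → (-2.48943, -0.166376, -0.0711)–(-1.80898, -1.80898, -0.0711)  len=1.7780
  (v27,v32,v28) [++-] → (-0.57463, -1.14185, -0.0711)–(-0.9757, -0.9757, -0.0711)  len=0.4341
  (v28,v32,v33) [-+-] → (-0.57463, -1.14185, -0.0711)–(0, -1.3799, -0.0711)  len=0.6220
  (v29,v34,v25) [--+] → (-1.6426, -1.87789, -0.0711)–(-1.80898, -1.80898, -0.0711)  len=0.1801
  (v25,v34,v30) [+-+] → (-1.6426, -1.87789, -0.0711)–(0, -2.55834, -0.0711)  len=1.7780
  (v32,v37,v33) [++-] → (0.40107, -1.21375, -0.0711)–(0, -1.3799, -0.0711)  len=0.4341
  (v33,v37,v38) [-+-] → (0.40107, -1.21375, -0.0711)–(0.9757, -0.9757, -0.0711)  len=0.6220
  (v34,v39,v30) [--+] → (0.166376, -2.48943, -0.0711)–(0, -2.55834, -0.0711)  len=0.1801
  (v30,v39,v35) [+-+] → (0.166376, -2.48943, -0.0711)–(1.80898, -1.80898, -0.0711)  len=1.7780
  (v37,v2,v38) [++-] → (1.14185, -0.57463, -0.0711)–(0.9757, -0.9757, -0.0711)  len=0.4341
  (v38,v2,v3) [-+-] → (1.14185, -0.57463, -0.0711)–(1.3799, 0, -0.0711)  len=0.6220
  (v39,v4,v35) [--+] → (1.87789, -1.6426, -0.0711)–(1.80898, -1.80898, -0.0711)  len=0.1801
  (v35,v4,v0) [+-+] → (1.87789, -1.6426, -0.0711)–(2.55834, 0, -0.0711)  len=1.7780

Chained into 2 loop(s):
  loop 1: 16 segments, perimeter = 8.4489
  loop 2: 16 segments, perimeter = 15.6644
Total perimeter = 24.113


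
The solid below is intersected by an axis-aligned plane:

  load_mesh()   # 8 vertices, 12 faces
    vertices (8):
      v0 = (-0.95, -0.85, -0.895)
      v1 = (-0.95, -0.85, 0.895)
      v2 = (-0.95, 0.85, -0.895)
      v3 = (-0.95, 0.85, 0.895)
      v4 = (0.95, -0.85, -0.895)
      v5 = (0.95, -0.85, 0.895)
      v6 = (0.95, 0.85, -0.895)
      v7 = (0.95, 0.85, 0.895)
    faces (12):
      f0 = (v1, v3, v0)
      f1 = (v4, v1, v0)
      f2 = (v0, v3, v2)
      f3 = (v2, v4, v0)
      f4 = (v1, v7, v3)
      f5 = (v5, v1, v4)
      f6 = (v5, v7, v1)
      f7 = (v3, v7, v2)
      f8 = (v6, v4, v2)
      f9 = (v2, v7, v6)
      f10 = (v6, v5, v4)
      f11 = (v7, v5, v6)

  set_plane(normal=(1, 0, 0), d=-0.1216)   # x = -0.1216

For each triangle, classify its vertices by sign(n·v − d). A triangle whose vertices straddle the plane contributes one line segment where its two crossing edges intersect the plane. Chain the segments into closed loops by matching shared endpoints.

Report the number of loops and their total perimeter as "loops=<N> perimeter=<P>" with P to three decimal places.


loops=1 perimeter=6.980

Straddling triangles (8 of 12):
  (v4,v1,v0) [+--] → (-0.1216, -0.85, 0.11456)–(-0.1216, -0.85, -0.895)  len=1.0096
  (v2,v4,v0) [-+-] → (-0.1216, 0.1088, -0.895)–(-0.1216, -0.85, -0.895)  len=0.9588
  (v1,v7,v3) [-+-] → (-0.1216, -0.1088, 0.895)–(-0.1216, 0.85, 0.895)  len=0.9588
  (v5,v1,v4) [+-+] → (-0.1216, -0.85, 0.895)–(-0.1216, -0.85, 0.11456)  len=0.7804
  (v5,v7,v1) [++-] → (-0.1216, -0.1088, 0.895)–(-0.1216, -0.85, 0.895)  len=0.7412
  (v3,v7,v2) [-+-] → (-0.1216, 0.85, 0.895)–(-0.1216, 0.85, -0.11456)  len=1.0096
  (v6,v4,v2) [++-] → (-0.1216, 0.1088, -0.895)–(-0.1216, 0.85, -0.895)  len=0.7412
  (v2,v7,v6) [-++] → (-0.1216, 0.85, -0.11456)–(-0.1216, 0.85, -0.895)  len=0.7804

Chained into 1 loop(s):
  loop 1: 8 segments, perimeter = 6.9800
Total perimeter = 6.980


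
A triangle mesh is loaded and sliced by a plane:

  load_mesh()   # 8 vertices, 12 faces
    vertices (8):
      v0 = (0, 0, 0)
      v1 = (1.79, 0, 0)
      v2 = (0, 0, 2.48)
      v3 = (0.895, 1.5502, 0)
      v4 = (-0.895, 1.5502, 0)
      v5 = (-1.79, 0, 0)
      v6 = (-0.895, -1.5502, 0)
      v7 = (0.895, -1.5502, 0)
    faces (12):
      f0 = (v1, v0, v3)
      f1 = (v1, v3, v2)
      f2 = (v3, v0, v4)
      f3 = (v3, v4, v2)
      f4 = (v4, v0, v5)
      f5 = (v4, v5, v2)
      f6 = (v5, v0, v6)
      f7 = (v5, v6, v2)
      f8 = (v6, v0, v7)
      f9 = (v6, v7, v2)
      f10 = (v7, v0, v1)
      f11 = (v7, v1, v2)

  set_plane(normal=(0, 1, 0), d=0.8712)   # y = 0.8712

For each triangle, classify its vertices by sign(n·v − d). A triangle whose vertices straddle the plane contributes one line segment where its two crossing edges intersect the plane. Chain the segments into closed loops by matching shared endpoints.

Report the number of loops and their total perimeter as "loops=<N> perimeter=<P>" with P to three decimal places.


loops=1 perimeter=6.259

Straddling triangles (6 of 12):
  (v1,v0,v3) [--+] → (0.502983, 0.8712, 0)–(1.28702, 0.8712, 0)  len=0.7840
  (v1,v3,v2) [-+-] → (1.28702, 0.8712, 0)–(0.502983, 0.8712, 1.08626)  len=1.3397
  (v3,v0,v4) [+-+] → (0.502983, 0.8712, 0)–(-0.502983, 0.8712, 0)  len=1.0060
  (v3,v4,v2) [++-] → (-0.502983, 0.8712, 1.08626)–(0.502983, 0.8712, 1.08626)  len=1.0060
  (v4,v0,v5) [+--] → (-0.502983, 0.8712, 0)–(-1.28702, 0.8712, 0)  len=0.7840
  (v4,v5,v2) [+--] → (-1.28702, 0.8712, 0)–(-0.502983, 0.8712, 1.08626)  len=1.3397

Chained into 1 loop(s):
  loop 1: 6 segments, perimeter = 6.2593
Total perimeter = 6.259


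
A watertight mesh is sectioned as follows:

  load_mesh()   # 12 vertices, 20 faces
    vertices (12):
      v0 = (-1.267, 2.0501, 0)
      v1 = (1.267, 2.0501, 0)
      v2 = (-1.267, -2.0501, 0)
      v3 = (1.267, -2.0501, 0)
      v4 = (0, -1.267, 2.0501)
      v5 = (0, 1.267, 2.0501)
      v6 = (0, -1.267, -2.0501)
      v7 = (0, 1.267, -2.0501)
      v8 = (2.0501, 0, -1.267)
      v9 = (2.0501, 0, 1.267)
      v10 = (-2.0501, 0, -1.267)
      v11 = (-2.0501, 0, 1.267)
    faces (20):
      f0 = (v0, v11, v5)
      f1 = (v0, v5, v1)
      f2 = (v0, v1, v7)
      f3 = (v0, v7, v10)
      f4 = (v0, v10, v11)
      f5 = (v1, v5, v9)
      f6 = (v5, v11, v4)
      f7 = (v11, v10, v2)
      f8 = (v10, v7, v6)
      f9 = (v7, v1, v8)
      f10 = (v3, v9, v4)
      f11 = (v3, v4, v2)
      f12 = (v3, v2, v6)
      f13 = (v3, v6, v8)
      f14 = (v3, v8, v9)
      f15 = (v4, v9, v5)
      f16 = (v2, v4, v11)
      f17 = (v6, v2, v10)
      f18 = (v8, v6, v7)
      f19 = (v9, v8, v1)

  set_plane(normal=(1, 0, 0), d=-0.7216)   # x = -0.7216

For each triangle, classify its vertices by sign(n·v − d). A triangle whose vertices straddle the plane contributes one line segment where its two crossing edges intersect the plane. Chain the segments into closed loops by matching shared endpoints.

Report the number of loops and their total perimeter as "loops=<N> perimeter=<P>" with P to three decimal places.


Straddling triangles (10 of 20):
  (v0,v11,v5) [--+] → (-0.7216, 0.821038, 1.77446)–(-0.7216, 1.713, 0.882498)  len=1.2614
  (v0,v5,v1) [-++] → (-0.7216, 1.713, 0.882498)–(-0.7216, 2.0501, 0)  len=0.9447
  (v0,v1,v7) [-++] → (-0.7216, 2.0501, 0)–(-0.7216, 1.713, -0.882498)  len=0.9447
  (v0,v7,v10) [-+-] → (-0.7216, 1.713, -0.882498)–(-0.7216, 0.821038, -1.77446)  len=1.2614
  (v5,v11,v4) [+-+] → (-0.7216, 0.821038, 1.77446)–(-0.7216, -0.821038, 1.77446)  len=1.6421
  (v10,v7,v6) [-++] → (-0.7216, 0.821038, -1.77446)–(-0.7216, -0.821038, -1.77446)  len=1.6421
  (v3,v4,v2) [++-] → (-0.7216, -1.713, 0.882498)–(-0.7216, -2.0501, 0)  len=0.9447
  (v3,v2,v6) [+-+] → (-0.7216, -2.0501, 0)–(-0.7216, -1.713, -0.882498)  len=0.9447
  (v2,v4,v11) [-+-] → (-0.7216, -1.713, 0.882498)–(-0.7216, -0.821038, 1.77446)  len=1.2614
  (v6,v2,v10) [+--] → (-0.7216, -1.713, -0.882498)–(-0.7216, -0.821038, -1.77446)  len=1.2614

Chained into 1 loop(s):
  loop 1: 10 segments, perimeter = 12.1086
Total perimeter = 12.109

loops=1 perimeter=12.109
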